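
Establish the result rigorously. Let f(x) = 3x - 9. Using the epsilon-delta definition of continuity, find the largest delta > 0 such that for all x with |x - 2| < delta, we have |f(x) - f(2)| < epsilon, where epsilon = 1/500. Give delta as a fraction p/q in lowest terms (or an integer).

We compute f(2) = 3*(2) - 9 = -3.
|f(x) - f(2)| = |3x - 9 - (-3)| = |3(x - 2)| = 3|x - 2|.
We need 3|x - 2| < 1/500, i.e. |x - 2| < 1/500 / 3 = 1/1500.
So any delta <= 1/1500 works. Conversely, if delta > 1/1500, then x = 2 + 1/1500 satisfies |x - 2| = 1/1500 < delta but |f(x) - f(2)| = 3 * 1/1500 = 1/500, which is not < 1/500; so no larger delta works.
Hence the largest such delta is 1/1500.

1/1500


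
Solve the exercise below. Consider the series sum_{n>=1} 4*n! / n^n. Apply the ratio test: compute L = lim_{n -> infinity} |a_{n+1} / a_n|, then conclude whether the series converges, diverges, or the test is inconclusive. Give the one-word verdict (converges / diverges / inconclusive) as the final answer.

Let a_n denote the general term. Form the ratio a_{n+1}/a_n and simplify:
a_{n+1}/a_n = (n/(n + 1))^n
Take the limit as n -> infinity: L = exp(-1).
Since L = exp(-1) < 1, the ratio test implies the series converges.

converges


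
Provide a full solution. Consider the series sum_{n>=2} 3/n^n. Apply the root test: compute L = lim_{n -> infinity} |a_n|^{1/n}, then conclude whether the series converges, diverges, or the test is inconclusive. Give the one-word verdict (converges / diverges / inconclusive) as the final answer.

Let a_n denote the general term. Form |a_n|^(1/n) and simplify:
|a_n|^(1/n) = 3^(1/n)/n
Take the limit as n -> infinity: L = 0.
Since L = 0 < 1, the root test implies convergence.

converges


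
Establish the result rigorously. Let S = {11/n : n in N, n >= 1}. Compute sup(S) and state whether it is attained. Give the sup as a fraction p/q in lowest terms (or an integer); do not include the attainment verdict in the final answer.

Analysis:
- Values: 11, 11/2, 11/3, 11/4, ... strictly decreasing.
- The maximum is 11 (n=1); sup = 11 (attained).
- The set is bounded below by 0; 11/n -> 0 so 0 is the greatest lower bound.
- 0 is not in the set, so inf = 0 is not attained.
Conclusion: sup(S) = 11, attained in S.

11


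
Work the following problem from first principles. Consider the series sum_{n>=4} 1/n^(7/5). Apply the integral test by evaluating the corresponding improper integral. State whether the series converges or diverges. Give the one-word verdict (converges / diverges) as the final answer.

Let f(x) = x^(-7/5). Then f is positive, continuous, and decreasing on [4, infinity), so the integral test applies.
Compute the improper integral int_{4}^infinity f(x) dx:
  antiderivative F(x) = -5/(2*x^(2/5)).
  As x -> infinity, F(x) -> 0 (since p = 7/5 > 1).
  So int = F(infinity) - F(4) = 0 - (-5*2^(1/5)/4) = 5*2^(1/5)/4.
  Finite, so by the integral test, the series converges.

converges


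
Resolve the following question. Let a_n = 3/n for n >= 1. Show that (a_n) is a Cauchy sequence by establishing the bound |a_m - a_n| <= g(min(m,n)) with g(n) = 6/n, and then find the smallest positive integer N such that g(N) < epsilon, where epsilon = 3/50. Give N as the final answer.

For any m, n >= 1, by the triangle inequality:
|a_m - a_n| = |3/m - 3/n| <= 3*1/m + 3*1/n <= 6/min(m,n).
So g(n) = 6/n bounds the Cauchy difference. Since g(n) -> 0, (a_n) is Cauchy.
Now solve g(N) < 3/50: 6/N < 3/50 <=> N > 6 / (3/50) = 100.
The smallest integer strictly greater than 100 is N = 101.
Check: g(101) = 6/101 = 6/101 < 3/50; g(100) = 3/50 >= 3/50. So N = 101.

101


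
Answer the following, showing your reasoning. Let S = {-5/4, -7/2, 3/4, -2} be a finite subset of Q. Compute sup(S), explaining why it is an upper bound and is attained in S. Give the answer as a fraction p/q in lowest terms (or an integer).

S is finite, so sup(S) = max(S).
Sorted decreasing:
3/4, -5/4, -2, -7/2
The extremum is 3/4.
For every x in S, x <= 3/4. And 3/4 is in S, so it is attained.
Therefore sup(S) = 3/4.

3/4


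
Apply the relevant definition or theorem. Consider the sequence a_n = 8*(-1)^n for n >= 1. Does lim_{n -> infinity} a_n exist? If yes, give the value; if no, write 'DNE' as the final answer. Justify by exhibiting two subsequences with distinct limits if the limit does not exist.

Examine the behaviour of a_n along subsequences.
Even-n subsequence a_{2k} = 8 -> 8. Odd-n subsequence a_{2k+1} = -8 -> -8.
Since these two subsequential limits are 8 and -8, distinct, the full sequence cannot converge (a convergent sequence has all subsequences tending to the same limit). So lim a_n does not exist.

DNE


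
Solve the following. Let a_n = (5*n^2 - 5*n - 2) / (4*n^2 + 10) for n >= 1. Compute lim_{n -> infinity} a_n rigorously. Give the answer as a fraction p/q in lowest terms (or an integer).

Divide numerator and denominator by n^2, the highest power:
numerator / n^2 = 5 - 5/n - 2/n^2
denominator / n^2 = 4 + 10/n^2
As n -> infinity, all terms of the form c/n^k (k >= 1) tend to 0.
So numerator / n^2 -> 5 and denominator / n^2 -> 4.
Therefore lim a_n = 5/4.

5/4


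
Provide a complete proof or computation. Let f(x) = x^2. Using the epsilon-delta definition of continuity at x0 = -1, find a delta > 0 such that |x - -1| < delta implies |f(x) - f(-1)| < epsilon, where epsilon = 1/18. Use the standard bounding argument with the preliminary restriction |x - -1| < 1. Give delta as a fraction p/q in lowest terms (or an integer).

Factor: |x^2 - (-1)^2| = |x - -1| * |x + -1|.
Impose |x - -1| < 1 first. Then |x + -1| = |(x - -1) + 2*(-1)| <= |x - -1| + 2*|-1| < 1 + 2 = 3.
So |x^2 - (-1)^2| < delta * 3.
We need delta * 3 <= 1/18, i.e. delta <= 1/18/3 = 1/54.
Since 1/54 < 1, this is tighter than 1; take delta = 1/54.
So delta = 1/54 works.

1/54


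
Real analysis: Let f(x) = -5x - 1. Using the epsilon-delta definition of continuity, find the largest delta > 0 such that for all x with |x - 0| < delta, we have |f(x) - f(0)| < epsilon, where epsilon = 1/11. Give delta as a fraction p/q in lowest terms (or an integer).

We compute f(0) = -5*(0) - 1 = -1.
|f(x) - f(0)| = |-5x - 1 - (-1)| = |-5(x - 0)| = 5|x - 0|.
We need 5|x - 0| < 1/11, i.e. |x - 0| < 1/11 / 5 = 1/55.
So any delta <= 1/55 works. Conversely, if delta > 1/55, then x = 0 + 1/55 satisfies |x - 0| = 1/55 < delta but |f(x) - f(0)| = 5 * 1/55 = 1/11, which is not < 1/11; so no larger delta works.
Hence the largest such delta is 1/55.

1/55


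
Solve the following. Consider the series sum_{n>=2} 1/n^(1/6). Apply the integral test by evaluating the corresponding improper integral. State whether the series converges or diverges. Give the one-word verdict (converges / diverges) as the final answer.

Let f(x) = x^(-1/6). Then f is positive, continuous, and decreasing on [2, infinity), so the integral test applies.
Compute the improper integral int_{2}^infinity f(x) dx:
  antiderivative F(x) = 6*x^(5/6)/5.
  As x -> infinity, F(x) -> infinity (since p = 1/6 < 1).
  So the integral diverges. By the integral test, the series diverges.

diverges


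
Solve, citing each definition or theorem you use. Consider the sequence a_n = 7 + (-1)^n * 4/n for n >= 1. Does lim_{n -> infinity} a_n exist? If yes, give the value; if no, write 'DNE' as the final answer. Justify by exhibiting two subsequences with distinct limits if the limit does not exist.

Examine the behaviour of a_n along subsequences.
Even-n subsequence a_{2k} = 7 + 4/(2k) -> 7. Odd-n subsequence a_{2k+1} = 7 - 4/(2k+1) -> 7. Both tend to 7, which suggests the limit is 7; verify directly.
|a_n - 7| = |(-1)^n * 4/n| = 4/n for every n >= 1.
Given epsilon > 0, choose a positive integer N > 4/epsilon. Then for all n >= N, |a_n - 7| = 4/n <= 4/N < epsilon.
So by the definition of the limit, lim a_n exists and equals 7.

7


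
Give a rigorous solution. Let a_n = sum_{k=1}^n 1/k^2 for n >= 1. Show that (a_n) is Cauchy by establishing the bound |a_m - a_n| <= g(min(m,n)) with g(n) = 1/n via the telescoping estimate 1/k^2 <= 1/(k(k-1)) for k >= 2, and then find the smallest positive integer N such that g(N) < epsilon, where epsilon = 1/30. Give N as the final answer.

For m > n >= 1: |a_m - a_n| = sum_{k=n+1}^m 1/k^2.
Use 1/k^2 <= 1/(k(k-1)) = 1/(k-1) - 1/k for k >= 2:
sum_{k=n+1}^m 1/k^2 <= sum_{k=n+1}^m (1/(k-1) - 1/k) = 1/n - 1/m <= 1/n.
By symmetry the same bound holds with n,m swapped, so |a_m - a_n| <= 1/min(m,n) = g(min(m,n)). Since g(n) -> 0, (a_n) is Cauchy.
Now solve g(N) < 1/30: 1/N < 1/30 <=> N > 1/(1/30) = 30.
The smallest integer strictly greater than 30 is N = 31.
Check: g(31) = 1/31 < 1/30; g(30) = 1/30 >= 1/30. So N = 31.

31


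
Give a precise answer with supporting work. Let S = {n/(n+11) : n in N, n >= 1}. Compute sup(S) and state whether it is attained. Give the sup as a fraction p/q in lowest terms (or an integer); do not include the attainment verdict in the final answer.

Analysis:
- Values: 1/12, 2/13, 3/14, 4/15, ... strictly increasing.
- Minimum is 1/12 (n=1); inf = 1/12 (attained).
- n/(n+11) = 1 - 11/(n+11) -> 1 from below as n -> infinity, and never equals 1.
- So sup = 1 (not attained).
Conclusion: sup(S) = 1, not attained in S.

1


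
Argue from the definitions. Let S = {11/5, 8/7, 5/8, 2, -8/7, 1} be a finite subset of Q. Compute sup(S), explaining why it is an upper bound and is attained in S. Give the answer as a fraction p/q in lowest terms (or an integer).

S is finite, so sup(S) = max(S).
Sorted decreasing:
11/5, 2, 8/7, 1, 5/8, -8/7
The extremum is 11/5.
For every x in S, x <= 11/5. And 11/5 is in S, so it is attained.
Therefore sup(S) = 11/5.

11/5


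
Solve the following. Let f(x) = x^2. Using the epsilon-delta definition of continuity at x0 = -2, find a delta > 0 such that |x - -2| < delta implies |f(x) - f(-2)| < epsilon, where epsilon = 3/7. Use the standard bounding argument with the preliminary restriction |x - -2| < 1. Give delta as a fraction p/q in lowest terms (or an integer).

Factor: |x^2 - (-2)^2| = |x - -2| * |x + -2|.
Impose |x - -2| < 1 first. Then |x + -2| = |(x - -2) + 2*(-2)| <= |x - -2| + 2*|-2| < 1 + 4 = 5.
So |x^2 - (-2)^2| < delta * 5.
We need delta * 5 <= 3/7, i.e. delta <= 3/7/5 = 3/35.
Since 3/35 < 1, this is tighter than 1; take delta = 3/35.
So delta = 3/35 works.

3/35


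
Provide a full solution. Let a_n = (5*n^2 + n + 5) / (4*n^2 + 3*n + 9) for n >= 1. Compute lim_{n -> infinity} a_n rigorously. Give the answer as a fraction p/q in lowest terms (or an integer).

Divide numerator and denominator by n^2, the highest power:
numerator / n^2 = 5 + 1/n + 5/n^2
denominator / n^2 = 4 + 3/n + 9/n^2
As n -> infinity, all terms of the form c/n^k (k >= 1) tend to 0.
So numerator / n^2 -> 5 and denominator / n^2 -> 4.
Therefore lim a_n = 5/4.

5/4


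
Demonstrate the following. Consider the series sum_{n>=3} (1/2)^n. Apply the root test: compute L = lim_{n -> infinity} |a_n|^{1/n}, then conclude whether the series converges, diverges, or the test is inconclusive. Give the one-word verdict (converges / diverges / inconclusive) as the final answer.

Let a_n denote the general term. Form |a_n|^(1/n) and simplify:
|a_n|^(1/n) = 1/2
Take the limit as n -> infinity: L = 1/2.
Since L = 1/2 < 1, the root test implies convergence.

converges


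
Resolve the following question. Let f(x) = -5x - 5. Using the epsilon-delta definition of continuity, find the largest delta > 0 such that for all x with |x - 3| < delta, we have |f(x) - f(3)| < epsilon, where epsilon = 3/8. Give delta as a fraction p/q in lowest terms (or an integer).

We compute f(3) = -5*(3) - 5 = -20.
|f(x) - f(3)| = |-5x - 5 - (-20)| = |-5(x - 3)| = 5|x - 3|.
We need 5|x - 3| < 3/8, i.e. |x - 3| < 3/8 / 5 = 3/40.
So any delta <= 3/40 works. Conversely, if delta > 3/40, then x = 3 + 3/40 satisfies |x - 3| = 3/40 < delta but |f(x) - f(3)| = 5 * 3/40 = 3/8, which is not < 3/8; so no larger delta works.
Hence the largest such delta is 3/40.

3/40


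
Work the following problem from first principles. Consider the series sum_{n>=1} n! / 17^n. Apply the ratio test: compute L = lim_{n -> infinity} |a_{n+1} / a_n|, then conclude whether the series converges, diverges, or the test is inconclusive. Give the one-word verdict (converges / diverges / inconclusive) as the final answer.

Let a_n denote the general term. Form the ratio a_{n+1}/a_n and simplify:
a_{n+1}/a_n = n/17 + 1/17
Take the limit as n -> infinity: L = infinity.
Since L = infinity > 1 (or L = infinity), the ratio test implies the series diverges.

diverges


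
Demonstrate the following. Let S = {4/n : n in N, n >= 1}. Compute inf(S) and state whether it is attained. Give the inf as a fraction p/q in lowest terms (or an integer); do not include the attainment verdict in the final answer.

Analysis:
- Values: 4, 2, 4/3, 1, ... strictly decreasing.
- The maximum is 4 (n=1); sup = 4 (attained).
- The set is bounded below by 0; 4/n -> 0 so 0 is the greatest lower bound.
- 0 is not in the set, so inf = 0 is not attained.
Conclusion: inf(S) = 0, not attained in S.

0


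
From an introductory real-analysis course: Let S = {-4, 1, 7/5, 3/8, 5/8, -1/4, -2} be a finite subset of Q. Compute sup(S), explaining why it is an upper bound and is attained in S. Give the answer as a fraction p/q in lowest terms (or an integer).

S is finite, so sup(S) = max(S).
Sorted decreasing:
7/5, 1, 5/8, 3/8, -1/4, -2, -4
The extremum is 7/5.
For every x in S, x <= 7/5. And 7/5 is in S, so it is attained.
Therefore sup(S) = 7/5.

7/5


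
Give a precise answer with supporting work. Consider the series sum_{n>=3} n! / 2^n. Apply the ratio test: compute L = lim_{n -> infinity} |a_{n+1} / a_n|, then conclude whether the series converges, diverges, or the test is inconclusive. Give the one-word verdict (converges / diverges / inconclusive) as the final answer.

Let a_n denote the general term. Form the ratio a_{n+1}/a_n and simplify:
a_{n+1}/a_n = n/2 + 1/2
Take the limit as n -> infinity: L = infinity.
Since L = infinity > 1 (or L = infinity), the ratio test implies the series diverges.

diverges


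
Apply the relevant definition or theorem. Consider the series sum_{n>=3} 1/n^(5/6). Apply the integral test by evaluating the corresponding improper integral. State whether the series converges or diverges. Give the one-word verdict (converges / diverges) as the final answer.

Let f(x) = x^(-5/6). Then f is positive, continuous, and decreasing on [3, infinity), so the integral test applies.
Compute the improper integral int_{3}^infinity f(x) dx:
  antiderivative F(x) = 6*x^(1/6).
  As x -> infinity, F(x) -> infinity (since p = 5/6 < 1).
  So the integral diverges. By the integral test, the series diverges.

diverges


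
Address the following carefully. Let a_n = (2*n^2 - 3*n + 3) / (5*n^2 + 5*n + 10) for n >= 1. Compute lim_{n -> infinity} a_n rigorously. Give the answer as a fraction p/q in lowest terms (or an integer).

Divide numerator and denominator by n^2, the highest power:
numerator / n^2 = 2 - 3/n + 3/n^2
denominator / n^2 = 5 + 5/n + 10/n^2
As n -> infinity, all terms of the form c/n^k (k >= 1) tend to 0.
So numerator / n^2 -> 2 and denominator / n^2 -> 5.
Therefore lim a_n = 2/5.

2/5


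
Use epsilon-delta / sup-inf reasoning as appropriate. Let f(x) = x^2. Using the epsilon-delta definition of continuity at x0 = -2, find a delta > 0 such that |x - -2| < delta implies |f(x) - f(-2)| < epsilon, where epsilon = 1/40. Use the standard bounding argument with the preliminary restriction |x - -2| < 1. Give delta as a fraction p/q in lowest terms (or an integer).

Factor: |x^2 - (-2)^2| = |x - -2| * |x + -2|.
Impose |x - -2| < 1 first. Then |x + -2| = |(x - -2) + 2*(-2)| <= |x - -2| + 2*|-2| < 1 + 4 = 5.
So |x^2 - (-2)^2| < delta * 5.
We need delta * 5 <= 1/40, i.e. delta <= 1/40/5 = 1/200.
Since 1/200 < 1, this is tighter than 1; take delta = 1/200.
So delta = 1/200 works.

1/200


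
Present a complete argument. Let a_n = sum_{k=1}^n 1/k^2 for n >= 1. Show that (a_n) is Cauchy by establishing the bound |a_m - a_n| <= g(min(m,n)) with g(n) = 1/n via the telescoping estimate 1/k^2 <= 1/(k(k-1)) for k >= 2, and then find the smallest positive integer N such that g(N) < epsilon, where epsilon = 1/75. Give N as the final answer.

For m > n >= 1: |a_m - a_n| = sum_{k=n+1}^m 1/k^2.
Use 1/k^2 <= 1/(k(k-1)) = 1/(k-1) - 1/k for k >= 2:
sum_{k=n+1}^m 1/k^2 <= sum_{k=n+1}^m (1/(k-1) - 1/k) = 1/n - 1/m <= 1/n.
By symmetry the same bound holds with n,m swapped, so |a_m - a_n| <= 1/min(m,n) = g(min(m,n)). Since g(n) -> 0, (a_n) is Cauchy.
Now solve g(N) < 1/75: 1/N < 1/75 <=> N > 1/(1/75) = 75.
The smallest integer strictly greater than 75 is N = 76.
Check: g(76) = 1/76 < 1/75; g(75) = 1/75 >= 1/75. So N = 76.

76


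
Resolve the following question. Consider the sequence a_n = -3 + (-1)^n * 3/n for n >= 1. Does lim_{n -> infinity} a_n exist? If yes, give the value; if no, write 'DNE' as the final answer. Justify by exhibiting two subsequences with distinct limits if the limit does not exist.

Examine the behaviour of a_n along subsequences.
Even-n subsequence a_{2k} = -3 + 3/(2k) -> -3. Odd-n subsequence a_{2k+1} = -3 - 3/(2k+1) -> -3. Both tend to -3, which suggests the limit is -3; verify directly.
|a_n - (-3)| = |(-1)^n * 3/n| = 3/n for every n >= 1.
Given epsilon > 0, choose a positive integer N > 3/epsilon. Then for all n >= N, |a_n - (-3)| = 3/n <= 3/N < epsilon.
So by the definition of the limit, lim a_n exists and equals -3.

-3


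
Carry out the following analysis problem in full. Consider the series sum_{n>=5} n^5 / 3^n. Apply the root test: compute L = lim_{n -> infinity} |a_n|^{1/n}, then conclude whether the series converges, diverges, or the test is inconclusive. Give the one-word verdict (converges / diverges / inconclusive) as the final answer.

Let a_n denote the general term. Form |a_n|^(1/n) and simplify:
|a_n|^(1/n) = n^(5/n)/3
Take the limit as n -> infinity: L = 1/3.
Since L = 1/3 < 1, the root test implies convergence.

converges


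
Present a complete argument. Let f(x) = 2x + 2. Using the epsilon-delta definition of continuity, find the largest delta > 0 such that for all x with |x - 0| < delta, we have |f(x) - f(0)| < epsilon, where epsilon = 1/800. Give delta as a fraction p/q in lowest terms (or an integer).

We compute f(0) = 2*(0) + 2 = 2.
|f(x) - f(0)| = |2x + 2 - (2)| = |2(x - 0)| = 2|x - 0|.
We need 2|x - 0| < 1/800, i.e. |x - 0| < 1/800 / 2 = 1/1600.
So any delta <= 1/1600 works. Conversely, if delta > 1/1600, then x = 0 + 1/1600 satisfies |x - 0| = 1/1600 < delta but |f(x) - f(0)| = 2 * 1/1600 = 1/800, which is not < 1/800; so no larger delta works.
Hence the largest such delta is 1/1600.

1/1600


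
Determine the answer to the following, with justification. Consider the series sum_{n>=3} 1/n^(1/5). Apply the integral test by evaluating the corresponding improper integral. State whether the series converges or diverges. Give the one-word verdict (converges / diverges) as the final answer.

Let f(x) = x^(-1/5). Then f is positive, continuous, and decreasing on [3, infinity), so the integral test applies.
Compute the improper integral int_{3}^infinity f(x) dx:
  antiderivative F(x) = 5*x^(4/5)/4.
  As x -> infinity, F(x) -> infinity (since p = 1/5 < 1).
  So the integral diverges. By the integral test, the series diverges.

diverges


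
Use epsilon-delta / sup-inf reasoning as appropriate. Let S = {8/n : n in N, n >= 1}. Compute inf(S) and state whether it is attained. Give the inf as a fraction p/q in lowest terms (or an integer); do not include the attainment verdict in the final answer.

Analysis:
- Values: 8, 4, 8/3, 2, ... strictly decreasing.
- The maximum is 8 (n=1); sup = 8 (attained).
- The set is bounded below by 0; 8/n -> 0 so 0 is the greatest lower bound.
- 0 is not in the set, so inf = 0 is not attained.
Conclusion: inf(S) = 0, not attained in S.

0


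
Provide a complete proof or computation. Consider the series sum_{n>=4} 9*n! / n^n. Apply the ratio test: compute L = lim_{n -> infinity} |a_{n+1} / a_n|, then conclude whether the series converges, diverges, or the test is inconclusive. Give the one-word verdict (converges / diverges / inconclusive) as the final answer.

Let a_n denote the general term. Form the ratio a_{n+1}/a_n and simplify:
a_{n+1}/a_n = (n/(n + 1))^n
Take the limit as n -> infinity: L = exp(-1).
Since L = exp(-1) < 1, the ratio test implies the series converges.

converges


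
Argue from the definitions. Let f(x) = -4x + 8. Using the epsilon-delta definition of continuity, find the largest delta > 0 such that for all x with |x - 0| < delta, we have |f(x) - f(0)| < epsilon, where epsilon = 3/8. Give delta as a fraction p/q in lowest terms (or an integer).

We compute f(0) = -4*(0) + 8 = 8.
|f(x) - f(0)| = |-4x + 8 - (8)| = |-4(x - 0)| = 4|x - 0|.
We need 4|x - 0| < 3/8, i.e. |x - 0| < 3/8 / 4 = 3/32.
So any delta <= 3/32 works. Conversely, if delta > 3/32, then x = 0 + 3/32 satisfies |x - 0| = 3/32 < delta but |f(x) - f(0)| = 4 * 3/32 = 3/8, which is not < 3/8; so no larger delta works.
Hence the largest such delta is 3/32.

3/32


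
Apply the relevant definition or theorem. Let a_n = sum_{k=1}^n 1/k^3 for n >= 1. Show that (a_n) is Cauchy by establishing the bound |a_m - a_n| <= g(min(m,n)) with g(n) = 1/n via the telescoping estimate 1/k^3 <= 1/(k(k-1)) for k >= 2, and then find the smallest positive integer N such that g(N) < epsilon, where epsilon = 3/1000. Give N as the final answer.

For m > n >= 1: |a_m - a_n| = sum_{k=n+1}^m 1/k^3.
Use 1/k^3 <= 1/(k(k-1)) = 1/(k-1) - 1/k for k >= 2 (which holds since k^3 >= k^2 >= k(k-1) for k >= 2):
sum_{k=n+1}^m 1/k^3 <= sum_{k=n+1}^m (1/(k-1) - 1/k) = 1/n - 1/m <= 1/n.
By symmetry the same bound holds with n,m swapped, so |a_m - a_n| <= 1/min(m,n) = g(min(m,n)). Since g(n) -> 0, (a_n) is Cauchy.
Now solve g(N) < 3/1000: 1/N < 3/1000 <=> N > 1/(3/1000) = 1000/3.
The smallest integer strictly greater than 1000/3 is N = 334.
Check: g(334) = 1/334 < 3/1000; g(333) = 1/333 >= 3/1000. So N = 334.

334


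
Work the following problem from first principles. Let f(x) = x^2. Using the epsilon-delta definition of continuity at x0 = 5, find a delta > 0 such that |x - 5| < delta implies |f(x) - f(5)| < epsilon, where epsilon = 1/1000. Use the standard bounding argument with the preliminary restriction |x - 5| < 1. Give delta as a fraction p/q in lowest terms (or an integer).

Factor: |x^2 - (5)^2| = |x - 5| * |x + 5|.
Impose |x - 5| < 1 first. Then |x + 5| = |(x - 5) + 2*(5)| <= |x - 5| + 2*|5| < 1 + 10 = 11.
So |x^2 - (5)^2| < delta * 11.
We need delta * 11 <= 1/1000, i.e. delta <= 1/1000/11 = 1/11000.
Since 1/11000 < 1, this is tighter than 1; take delta = 1/11000.
So delta = 1/11000 works.

1/11000


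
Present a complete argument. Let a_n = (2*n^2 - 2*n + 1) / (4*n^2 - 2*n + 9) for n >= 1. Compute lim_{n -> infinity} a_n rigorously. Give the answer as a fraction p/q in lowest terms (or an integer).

Divide numerator and denominator by n^2, the highest power:
numerator / n^2 = 2 - 2/n + n^(-2)
denominator / n^2 = 4 - 2/n + 9/n^2
As n -> infinity, all terms of the form c/n^k (k >= 1) tend to 0.
So numerator / n^2 -> 2 and denominator / n^2 -> 4.
Therefore lim a_n = 1/2.

1/2


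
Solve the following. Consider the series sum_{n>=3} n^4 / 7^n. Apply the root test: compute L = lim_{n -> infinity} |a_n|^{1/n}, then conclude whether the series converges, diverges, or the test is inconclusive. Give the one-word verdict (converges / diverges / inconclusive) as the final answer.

Let a_n denote the general term. Form |a_n|^(1/n) and simplify:
|a_n|^(1/n) = n^(4/n)/7
Take the limit as n -> infinity: L = 1/7.
Since L = 1/7 < 1, the root test implies convergence.

converges


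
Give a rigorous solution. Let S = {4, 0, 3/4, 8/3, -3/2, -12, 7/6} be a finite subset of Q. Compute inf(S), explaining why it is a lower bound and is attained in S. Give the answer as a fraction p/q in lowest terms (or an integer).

S is finite, so inf(S) = min(S).
Sorted increasing:
-12, -3/2, 0, 3/4, 7/6, 8/3, 4
The extremum is -12.
For every x in S, x >= -12. And -12 is in S, so it is attained.
Therefore inf(S) = -12.

-12


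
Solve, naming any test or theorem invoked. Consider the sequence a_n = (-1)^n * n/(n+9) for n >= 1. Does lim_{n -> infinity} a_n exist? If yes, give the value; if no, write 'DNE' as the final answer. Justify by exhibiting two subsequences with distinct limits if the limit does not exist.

Examine the behaviour of a_n along subsequences.
a_{2k} = 2k/(2k+9) -> 1. a_{2k+1} = -(2k+1)/(2k+10) -> -1.
Since these two subsequential limits are 1 and -1, distinct, the full sequence cannot converge (a convergent sequence has all subsequences tending to the same limit). So lim a_n does not exist.

DNE


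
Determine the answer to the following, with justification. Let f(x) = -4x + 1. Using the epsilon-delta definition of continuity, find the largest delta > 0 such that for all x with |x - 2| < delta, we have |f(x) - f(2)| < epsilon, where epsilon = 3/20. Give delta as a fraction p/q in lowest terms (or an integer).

We compute f(2) = -4*(2) + 1 = -7.
|f(x) - f(2)| = |-4x + 1 - (-7)| = |-4(x - 2)| = 4|x - 2|.
We need 4|x - 2| < 3/20, i.e. |x - 2| < 3/20 / 4 = 3/80.
So any delta <= 3/80 works. Conversely, if delta > 3/80, then x = 2 + 3/80 satisfies |x - 2| = 3/80 < delta but |f(x) - f(2)| = 4 * 3/80 = 3/20, which is not < 3/20; so no larger delta works.
Hence the largest such delta is 3/80.

3/80


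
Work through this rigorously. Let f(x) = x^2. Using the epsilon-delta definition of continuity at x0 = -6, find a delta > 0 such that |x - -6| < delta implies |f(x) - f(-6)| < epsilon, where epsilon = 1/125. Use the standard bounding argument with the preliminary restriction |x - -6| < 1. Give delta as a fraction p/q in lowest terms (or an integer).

Factor: |x^2 - (-6)^2| = |x - -6| * |x + -6|.
Impose |x - -6| < 1 first. Then |x + -6| = |(x - -6) + 2*(-6)| <= |x - -6| + 2*|-6| < 1 + 12 = 13.
So |x^2 - (-6)^2| < delta * 13.
We need delta * 13 <= 1/125, i.e. delta <= 1/125/13 = 1/1625.
Since 1/1625 < 1, this is tighter than 1; take delta = 1/1625.
So delta = 1/1625 works.

1/1625


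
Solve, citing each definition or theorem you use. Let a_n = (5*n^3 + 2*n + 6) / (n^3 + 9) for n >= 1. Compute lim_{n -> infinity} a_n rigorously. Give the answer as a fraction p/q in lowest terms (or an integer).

Divide numerator and denominator by n^3, the highest power:
numerator / n^3 = 5 + 2/n^2 + 6/n^3
denominator / n^3 = 1 + 9/n^3
As n -> infinity, all terms of the form c/n^k (k >= 1) tend to 0.
So numerator / n^3 -> 5 and denominator / n^3 -> 1.
Therefore lim a_n = 5.

5


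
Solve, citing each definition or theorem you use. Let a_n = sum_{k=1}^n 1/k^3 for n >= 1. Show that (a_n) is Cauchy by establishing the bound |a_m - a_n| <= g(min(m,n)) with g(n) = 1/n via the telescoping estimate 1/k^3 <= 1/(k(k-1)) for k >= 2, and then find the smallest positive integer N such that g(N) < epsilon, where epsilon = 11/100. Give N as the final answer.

For m > n >= 1: |a_m - a_n| = sum_{k=n+1}^m 1/k^3.
Use 1/k^3 <= 1/(k(k-1)) = 1/(k-1) - 1/k for k >= 2 (which holds since k^3 >= k^2 >= k(k-1) for k >= 2):
sum_{k=n+1}^m 1/k^3 <= sum_{k=n+1}^m (1/(k-1) - 1/k) = 1/n - 1/m <= 1/n.
By symmetry the same bound holds with n,m swapped, so |a_m - a_n| <= 1/min(m,n) = g(min(m,n)). Since g(n) -> 0, (a_n) is Cauchy.
Now solve g(N) < 11/100: 1/N < 11/100 <=> N > 1/(11/100) = 100/11.
The smallest integer strictly greater than 100/11 is N = 10.
Check: g(10) = 1/10 < 11/100; g(9) = 1/9 >= 11/100. So N = 10.

10


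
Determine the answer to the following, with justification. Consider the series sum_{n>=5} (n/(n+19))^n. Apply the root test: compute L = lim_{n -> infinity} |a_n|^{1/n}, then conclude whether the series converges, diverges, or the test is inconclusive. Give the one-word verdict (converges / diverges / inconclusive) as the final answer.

Let a_n denote the general term. Form |a_n|^(1/n) and simplify:
|a_n|^(1/n) = n/(n + 19)
Take the limit as n -> infinity: L = 1.
Since L = 1, the root test is inconclusive. (In fact a_n = (n/(n+19))^n -> e^(-19) != 0, so the nth-term test shows divergence; but the root test itself gives no conclusion.)

inconclusive


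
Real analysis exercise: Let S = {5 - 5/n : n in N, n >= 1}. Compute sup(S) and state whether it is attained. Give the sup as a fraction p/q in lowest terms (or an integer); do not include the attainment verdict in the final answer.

Analysis:
- Values: 0, 5/2, 10/3, 15/4, ... strictly increasing.
- Minimum is 0 (n=1); inf = 0 (attained).
- 5 - 5/n -> 5 from below; sup = 5, not attained.
Conclusion: sup(S) = 5, not attained in S.

5


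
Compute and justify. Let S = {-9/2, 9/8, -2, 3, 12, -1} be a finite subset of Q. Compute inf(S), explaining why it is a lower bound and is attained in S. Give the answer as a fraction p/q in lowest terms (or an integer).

S is finite, so inf(S) = min(S).
Sorted increasing:
-9/2, -2, -1, 9/8, 3, 12
The extremum is -9/2.
For every x in S, x >= -9/2. And -9/2 is in S, so it is attained.
Therefore inf(S) = -9/2.

-9/2


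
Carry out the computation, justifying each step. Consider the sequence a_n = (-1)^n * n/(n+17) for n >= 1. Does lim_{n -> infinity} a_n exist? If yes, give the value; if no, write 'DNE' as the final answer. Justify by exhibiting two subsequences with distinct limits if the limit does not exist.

Examine the behaviour of a_n along subsequences.
a_{2k} = 2k/(2k+17) -> 1. a_{2k+1} = -(2k+1)/(2k+18) -> -1.
Since these two subsequential limits are 1 and -1, distinct, the full sequence cannot converge (a convergent sequence has all subsequences tending to the same limit). So lim a_n does not exist.

DNE


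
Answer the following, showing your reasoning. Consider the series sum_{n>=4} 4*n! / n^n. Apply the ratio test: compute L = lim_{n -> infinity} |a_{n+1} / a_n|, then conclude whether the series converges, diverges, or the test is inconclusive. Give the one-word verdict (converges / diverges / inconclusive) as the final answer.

Let a_n denote the general term. Form the ratio a_{n+1}/a_n and simplify:
a_{n+1}/a_n = (n/(n + 1))^n
Take the limit as n -> infinity: L = exp(-1).
Since L = exp(-1) < 1, the ratio test implies the series converges.

converges


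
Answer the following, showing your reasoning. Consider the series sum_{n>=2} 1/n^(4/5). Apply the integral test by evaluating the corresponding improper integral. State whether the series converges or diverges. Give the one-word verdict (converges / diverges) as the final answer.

Let f(x) = x^(-4/5). Then f is positive, continuous, and decreasing on [2, infinity), so the integral test applies.
Compute the improper integral int_{2}^infinity f(x) dx:
  antiderivative F(x) = 5*x^(1/5).
  As x -> infinity, F(x) -> infinity (since p = 4/5 < 1).
  So the integral diverges. By the integral test, the series diverges.

diverges


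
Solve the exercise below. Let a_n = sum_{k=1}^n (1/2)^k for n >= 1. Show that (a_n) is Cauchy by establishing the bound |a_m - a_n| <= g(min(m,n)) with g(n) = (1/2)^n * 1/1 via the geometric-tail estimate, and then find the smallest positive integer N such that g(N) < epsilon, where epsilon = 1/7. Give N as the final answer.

For m > n >= 1: |a_m - a_n| = sum_{k=n+1}^m (1/2)^k < sum_{k=n+1}^infinity (1/2)^k = (1/2)^(n+1) / (1 - 1/2) = (1/2)^n * (1/2) * (2/1) = (1/2)^n * 1/1.
So g(n) = (1/2)^n / 1. Since g(n) -> 0, (a_n) is Cauchy.
Now solve g(N) < 1/7: (1/2)^N / 1 < 1/7 <=> 2^N > 1 / (1 * 1/7) = 7.
Check powers of 2: 2^2 = 4 <= 7, 2^3 = 8 > 7.
So the smallest such N is 3. Check: g(3) = 1/(1 * 8) = 1/8 < 1/7.

3


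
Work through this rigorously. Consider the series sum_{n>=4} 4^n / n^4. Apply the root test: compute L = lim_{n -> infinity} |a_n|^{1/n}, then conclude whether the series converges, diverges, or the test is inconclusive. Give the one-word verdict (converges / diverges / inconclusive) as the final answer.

Let a_n denote the general term. Form |a_n|^(1/n) and simplify:
|a_n|^(1/n) = 4/n^(4/n)
Take the limit as n -> infinity: L = 4.
Since L = 4 > 1, the root test implies divergence.

diverges


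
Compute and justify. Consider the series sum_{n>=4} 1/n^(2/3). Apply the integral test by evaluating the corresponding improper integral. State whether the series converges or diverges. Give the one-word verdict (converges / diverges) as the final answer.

Let f(x) = x^(-2/3). Then f is positive, continuous, and decreasing on [4, infinity), so the integral test applies.
Compute the improper integral int_{4}^infinity f(x) dx:
  antiderivative F(x) = 3*x^(1/3).
  As x -> infinity, F(x) -> infinity (since p = 2/3 < 1).
  So the integral diverges. By the integral test, the series diverges.

diverges


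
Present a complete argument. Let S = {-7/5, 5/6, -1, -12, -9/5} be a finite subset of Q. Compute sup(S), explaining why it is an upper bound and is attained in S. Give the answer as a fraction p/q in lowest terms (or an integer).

S is finite, so sup(S) = max(S).
Sorted decreasing:
5/6, -1, -7/5, -9/5, -12
The extremum is 5/6.
For every x in S, x <= 5/6. And 5/6 is in S, so it is attained.
Therefore sup(S) = 5/6.

5/6


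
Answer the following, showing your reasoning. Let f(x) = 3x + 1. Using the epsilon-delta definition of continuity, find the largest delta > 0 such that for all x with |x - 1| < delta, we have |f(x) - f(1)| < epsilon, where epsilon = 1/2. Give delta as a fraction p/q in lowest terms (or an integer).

We compute f(1) = 3*(1) + 1 = 4.
|f(x) - f(1)| = |3x + 1 - (4)| = |3(x - 1)| = 3|x - 1|.
We need 3|x - 1| < 1/2, i.e. |x - 1| < 1/2 / 3 = 1/6.
So any delta <= 1/6 works. Conversely, if delta > 1/6, then x = 1 + 1/6 satisfies |x - 1| = 1/6 < delta but |f(x) - f(1)| = 3 * 1/6 = 1/2, which is not < 1/2; so no larger delta works.
Hence the largest such delta is 1/6.

1/6


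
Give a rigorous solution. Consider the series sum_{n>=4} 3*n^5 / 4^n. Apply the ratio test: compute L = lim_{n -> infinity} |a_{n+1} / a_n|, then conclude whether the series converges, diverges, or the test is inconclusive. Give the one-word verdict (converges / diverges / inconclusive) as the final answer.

Let a_n denote the general term. Form the ratio a_{n+1}/a_n and simplify:
a_{n+1}/a_n = (n + 1)^5/(4*n^5)
Take the limit as n -> infinity: L = 1/4.
Since L = 1/4 < 1, the ratio test implies the series converges.

converges


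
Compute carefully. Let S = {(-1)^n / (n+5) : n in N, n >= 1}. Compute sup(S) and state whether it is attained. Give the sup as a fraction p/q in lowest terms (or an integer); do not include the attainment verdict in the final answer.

Analysis:
- Values: -1/6, 1/7, -1/8, 1/9, -1/10, ...
- Positive terms (even n): 1/(2+5), 1/(4+5), ... decreasing -> max = 1/7 (n=2).
- Negative terms (odd n): -1/(1+5), -1/(3+5), ... increasing -> min = -1/6 (n=1).
- So sup = 1/7 (attained at n=2); inf = -1/6 (attained at n=1).
Conclusion: sup(S) = 1/7, attained in S.

1/7


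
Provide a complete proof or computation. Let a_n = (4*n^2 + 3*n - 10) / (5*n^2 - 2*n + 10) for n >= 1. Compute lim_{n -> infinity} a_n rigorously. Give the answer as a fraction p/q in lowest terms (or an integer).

Divide numerator and denominator by n^2, the highest power:
numerator / n^2 = 4 + 3/n - 10/n^2
denominator / n^2 = 5 - 2/n + 10/n^2
As n -> infinity, all terms of the form c/n^k (k >= 1) tend to 0.
So numerator / n^2 -> 4 and denominator / n^2 -> 5.
Therefore lim a_n = 4/5.

4/5


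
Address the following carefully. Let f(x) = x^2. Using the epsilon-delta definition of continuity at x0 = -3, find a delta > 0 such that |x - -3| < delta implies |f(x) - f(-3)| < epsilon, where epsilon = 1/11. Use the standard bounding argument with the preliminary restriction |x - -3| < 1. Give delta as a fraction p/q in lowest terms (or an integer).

Factor: |x^2 - (-3)^2| = |x - -3| * |x + -3|.
Impose |x - -3| < 1 first. Then |x + -3| = |(x - -3) + 2*(-3)| <= |x - -3| + 2*|-3| < 1 + 6 = 7.
So |x^2 - (-3)^2| < delta * 7.
We need delta * 7 <= 1/11, i.e. delta <= 1/11/7 = 1/77.
Since 1/77 < 1, this is tighter than 1; take delta = 1/77.
So delta = 1/77 works.

1/77


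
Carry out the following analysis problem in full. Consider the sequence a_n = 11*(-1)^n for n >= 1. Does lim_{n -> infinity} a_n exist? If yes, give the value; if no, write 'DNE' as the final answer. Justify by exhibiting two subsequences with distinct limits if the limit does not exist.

Examine the behaviour of a_n along subsequences.
Even-n subsequence a_{2k} = 11 -> 11. Odd-n subsequence a_{2k+1} = -11 -> -11.
Since these two subsequential limits are 11 and -11, distinct, the full sequence cannot converge (a convergent sequence has all subsequences tending to the same limit). So lim a_n does not exist.

DNE


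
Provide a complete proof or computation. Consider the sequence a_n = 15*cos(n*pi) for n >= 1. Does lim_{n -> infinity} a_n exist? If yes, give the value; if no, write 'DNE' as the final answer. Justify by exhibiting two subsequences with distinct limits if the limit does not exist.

Examine the behaviour of a_n along subsequences.
cos(n*pi) = (-1)^n, so a_n = 15*(-1)^n. a_{2k} = 15 -> 15. a_{2k+1} = -15 -> -15.
Since these two subsequential limits are 15 and -15, distinct, the full sequence cannot converge (a convergent sequence has all subsequences tending to the same limit). So lim a_n does not exist.

DNE


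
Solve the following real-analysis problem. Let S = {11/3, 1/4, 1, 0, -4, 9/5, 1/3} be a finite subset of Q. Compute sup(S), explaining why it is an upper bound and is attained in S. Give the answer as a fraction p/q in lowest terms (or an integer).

S is finite, so sup(S) = max(S).
Sorted decreasing:
11/3, 9/5, 1, 1/3, 1/4, 0, -4
The extremum is 11/3.
For every x in S, x <= 11/3. And 11/3 is in S, so it is attained.
Therefore sup(S) = 11/3.

11/3


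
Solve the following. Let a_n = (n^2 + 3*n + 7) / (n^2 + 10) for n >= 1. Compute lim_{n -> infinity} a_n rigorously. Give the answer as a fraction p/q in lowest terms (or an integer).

Divide numerator and denominator by n^2, the highest power:
numerator / n^2 = 1 + 3/n + 7/n^2
denominator / n^2 = 1 + 10/n^2
As n -> infinity, all terms of the form c/n^k (k >= 1) tend to 0.
So numerator / n^2 -> 1 and denominator / n^2 -> 1.
Therefore lim a_n = 1.

1


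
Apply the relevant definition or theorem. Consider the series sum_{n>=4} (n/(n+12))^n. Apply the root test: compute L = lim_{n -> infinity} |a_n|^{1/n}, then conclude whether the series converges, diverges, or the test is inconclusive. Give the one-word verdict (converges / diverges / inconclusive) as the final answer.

Let a_n denote the general term. Form |a_n|^(1/n) and simplify:
|a_n|^(1/n) = n/(n + 12)
Take the limit as n -> infinity: L = 1.
Since L = 1, the root test is inconclusive. (In fact a_n = (n/(n+12))^n -> e^(-12) != 0, so the nth-term test shows divergence; but the root test itself gives no conclusion.)

inconclusive


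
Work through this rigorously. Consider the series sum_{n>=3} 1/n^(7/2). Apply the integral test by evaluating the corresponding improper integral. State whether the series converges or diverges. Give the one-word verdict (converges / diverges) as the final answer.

Let f(x) = x^(-7/2). Then f is positive, continuous, and decreasing on [3, infinity), so the integral test applies.
Compute the improper integral int_{3}^infinity f(x) dx:
  antiderivative F(x) = -2/(5*x^(5/2)).
  As x -> infinity, F(x) -> 0 (since p = 7/2 > 1).
  So int = F(infinity) - F(3) = 0 - (-2*sqrt(3)/135) = 2*sqrt(3)/135.
  Finite, so by the integral test, the series converges.

converges


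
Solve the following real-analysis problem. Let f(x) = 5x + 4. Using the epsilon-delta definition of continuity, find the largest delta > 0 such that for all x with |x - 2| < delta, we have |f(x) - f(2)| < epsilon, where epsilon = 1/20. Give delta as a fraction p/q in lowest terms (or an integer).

We compute f(2) = 5*(2) + 4 = 14.
|f(x) - f(2)| = |5x + 4 - (14)| = |5(x - 2)| = 5|x - 2|.
We need 5|x - 2| < 1/20, i.e. |x - 2| < 1/20 / 5 = 1/100.
So any delta <= 1/100 works. Conversely, if delta > 1/100, then x = 2 + 1/100 satisfies |x - 2| = 1/100 < delta but |f(x) - f(2)| = 5 * 1/100 = 1/20, which is not < 1/20; so no larger delta works.
Hence the largest such delta is 1/100.

1/100
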